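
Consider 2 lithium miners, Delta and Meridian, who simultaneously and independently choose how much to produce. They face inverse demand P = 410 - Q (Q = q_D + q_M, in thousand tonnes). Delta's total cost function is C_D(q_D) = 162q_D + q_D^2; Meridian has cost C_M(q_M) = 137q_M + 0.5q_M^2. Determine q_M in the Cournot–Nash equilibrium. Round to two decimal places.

76.73

Delta's profit: π_D = (410 - Q)q_D - (162q_D + q_D²). Setting ∂π_D/∂q_D = 0: 248 - 4q_D - (q_M) = 0.
Meridian's profit: π_M = (410 - Q)q_M - (137q_M + (1/2)q_M²). Setting ∂π_M/∂q_M = 0: 273 - 3q_M - (q_D) = 0.
So q_D = (248 - q_M)/4 and q_M = (273 - q_D)/3.
Solving the pair: q_D = 471/11, q_M = 844/11.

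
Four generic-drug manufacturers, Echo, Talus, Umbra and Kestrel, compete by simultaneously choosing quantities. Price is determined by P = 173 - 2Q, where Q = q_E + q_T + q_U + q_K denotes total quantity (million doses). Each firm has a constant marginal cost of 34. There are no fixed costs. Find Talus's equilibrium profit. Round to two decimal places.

A representative firm's profit is π_i = q_i(173 - 2Q) - 34q_i.
First-order condition (treating rivals' output as given): 139 - 4q_i - 2·Σ_{j≠i} q_j = 0.
By symmetry each firm produces the same amount; substituting Σ_{j≠i} q_j = 3q_i yields q_i = 139/10.
Price P = 173 - 2·(278/5) = 309/5.
Talus's profit: (309/5 - 34)·(139/10) = 386.4200.

386.42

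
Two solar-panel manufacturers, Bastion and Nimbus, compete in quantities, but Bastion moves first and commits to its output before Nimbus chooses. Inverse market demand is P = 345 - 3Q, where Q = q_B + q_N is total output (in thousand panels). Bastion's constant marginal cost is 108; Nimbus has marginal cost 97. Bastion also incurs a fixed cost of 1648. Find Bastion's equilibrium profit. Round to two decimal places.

Solve by backward induction. Given q_B, the follower Nimbus maximises π_N = (345 - 3q_B - 3q_N)q_N - 97q_N.
Follower FOC: 248 - 3q_B - 6q_N = 0, so q_N(q_B) = (248 - 3q_B)/6.
The leader anticipates this reaction. Substituting into P = 345 - 3Q gives P = 221 - (3/2)q_B, so π_B = (221 - (3/2)q_B)q_B - 108q_B.
The leader's first-order condition 113 - 3q_B = 0 yields q_B = 113/3.
Then q_N = (248 - 3·(113/3))/6 = 45/2.
Price P = 345 - 3·(361/6) = 329/2.
Bastion's profit: (329/2 - 108)·(113/3) - 1648 = 480.1667.

480.17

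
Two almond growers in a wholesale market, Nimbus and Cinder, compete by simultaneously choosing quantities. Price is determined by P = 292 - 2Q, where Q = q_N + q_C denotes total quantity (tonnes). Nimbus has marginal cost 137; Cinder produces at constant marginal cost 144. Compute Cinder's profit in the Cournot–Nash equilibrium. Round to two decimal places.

Nimbus's profit: π_N = (292 - 2Q)q_N - (137q_N). Setting ∂π_N/∂q_N = 0: 155 - 4q_N - 2(q_C) = 0.
Cinder's profit: π_C = (292 - 2Q)q_C - (144q_C). Setting ∂π_C/∂q_C = 0: 148 - 4q_C - 2(q_N) = 0.
Rearranging gives the reaction functions q_N = (155 - 2q_C)/4 and q_C = (148 - 2q_N)/4.
Solving the pair: q_N = 27, q_C = 47/2.
Price P = 292 - 2·(101/2) = 191.
Cinder's profit: (191 - 144)·(47/2) = 1104.5000.

1104.50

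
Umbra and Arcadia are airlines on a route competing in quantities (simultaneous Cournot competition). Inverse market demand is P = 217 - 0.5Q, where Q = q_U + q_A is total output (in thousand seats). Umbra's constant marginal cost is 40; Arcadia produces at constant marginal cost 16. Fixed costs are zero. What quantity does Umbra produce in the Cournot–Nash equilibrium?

102

Umbra's profit: π_U = (217 - 0.5Q)q_U - (40q_U). Setting ∂π_U/∂q_U = 0: 177 - q_U - (1/2)(q_A) = 0.
Arcadia's profit: π_A = (217 - 0.5Q)q_A - (16q_A). Setting ∂π_A/∂q_A = 0: 201 - q_A - (1/2)(q_U) = 0.
Rearranging gives the reaction functions q_U = (177 - (1/2)q_A) and q_A = (201 - (1/2)q_U).
Substituting one into the other gives q_U = 102 and q_A = 150.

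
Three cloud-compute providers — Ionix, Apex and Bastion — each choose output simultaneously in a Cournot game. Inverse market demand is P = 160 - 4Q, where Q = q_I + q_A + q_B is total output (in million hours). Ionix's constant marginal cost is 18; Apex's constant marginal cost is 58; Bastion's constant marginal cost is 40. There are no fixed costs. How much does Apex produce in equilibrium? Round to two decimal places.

2.75

Ionix's profit: π_I = (160 - 4Q)q_I - (18q_I). Setting ∂π_I/∂q_I = 0: 142 - 8q_I - 4(q_A + q_B) = 0.
Apex's profit: π_A = (160 - 4Q)q_A - (58q_A). Setting ∂π_A/∂q_A = 0: 102 - 8q_A - 4(q_I + q_B) = 0.
Bastion's profit: π_B = (160 - 4Q)q_B - (40q_B). Setting ∂π_B/∂q_B = 0: 120 - 8q_B - 4(q_I + q_A) = 0.
Adding the 3 first-order conditions: 364 − 16Q = 0, so Q = 91/4.
Back-substituting: q_I = (142 − 91)/4 = 51/4, q_A = (102 − 91)/4 = 11/4, q_B = (120 − 91)/4 = 29/4.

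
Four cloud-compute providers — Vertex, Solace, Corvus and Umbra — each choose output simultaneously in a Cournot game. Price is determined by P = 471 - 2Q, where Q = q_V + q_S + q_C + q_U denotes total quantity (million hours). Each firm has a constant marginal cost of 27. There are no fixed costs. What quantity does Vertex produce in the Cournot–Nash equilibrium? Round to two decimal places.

44.40

Each firm earns π_i = (471 - 2Q)q_i - 27q_i.
Setting ∂π_i/∂q_i = 0 with rivals' quantities fixed: 444 - 4q_i - 2·Σ_{j≠i} q_j = 0.
With identical firms every q_j equals q_i, so Σ_{j≠i} q_j = 3q_i and 444 = 10q_i, giving q_i = 222/5.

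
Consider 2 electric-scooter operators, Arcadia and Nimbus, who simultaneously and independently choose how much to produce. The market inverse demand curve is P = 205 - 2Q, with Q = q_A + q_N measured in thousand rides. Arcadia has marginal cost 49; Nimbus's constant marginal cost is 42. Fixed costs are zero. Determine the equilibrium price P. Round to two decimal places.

98.67

Arcadia's profit: π_A = (205 - 2Q)q_A - (49q_A). Setting ∂π_A/∂q_A = 0: 156 - 4q_A - 2(q_N) = 0.
Nimbus's profit: π_N = (205 - 2Q)q_N - (42q_N). Setting ∂π_N/∂q_N = 0: 163 - 4q_N - 2(q_A) = 0.
Rearranging gives the reaction functions q_A = (156 - 2q_N)/4 and q_N = (163 - 2q_A)/4.
Substituting one into the other gives q_A = 149/6 and q_N = 85/3.
Total output Q = 319/6, so price P = 205 - 2·(319/6) = 296/3.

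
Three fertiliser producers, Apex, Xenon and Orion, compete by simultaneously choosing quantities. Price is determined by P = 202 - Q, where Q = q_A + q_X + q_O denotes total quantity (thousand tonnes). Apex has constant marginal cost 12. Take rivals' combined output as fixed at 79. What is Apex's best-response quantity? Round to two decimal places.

With rivals' combined output fixed at 79, Apex's profit is π_A = (202 - 79 - q_A)q_A - (12q_A) = (123 - q_A)q_A - (12q_A).
∂π_A/∂q_A = 111 - 2q_A = 0, so q_A = 111/2.

55.50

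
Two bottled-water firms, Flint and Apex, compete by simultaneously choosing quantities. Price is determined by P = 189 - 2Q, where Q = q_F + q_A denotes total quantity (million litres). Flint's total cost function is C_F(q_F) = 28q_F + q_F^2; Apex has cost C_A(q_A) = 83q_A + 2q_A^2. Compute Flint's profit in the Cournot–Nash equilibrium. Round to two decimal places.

Flint's profit: π_F = (189 - 2Q)q_F - (28q_F + q_F²). Setting ∂π_F/∂q_F = 0: 161 - 6q_F - 2(q_A) = 0.
Apex's profit: π_A = (189 - 2Q)q_A - (83q_A + 2q_A²). Setting ∂π_A/∂q_A = 0: 106 - 8q_A - 2(q_F) = 0.
Rearranging gives the reaction functions q_F = (161 - 2q_A)/6 and q_A = (106 - 2q_F)/8.
Solving the pair: q_F = 269/11, q_A = 157/22.
Price P = 189 - 2·(695/22) = 1384/11.
Flint's profit: (1384/11)·(269/11) - 28·(269/11) - (269/11)² = 1794.0744.

1794.07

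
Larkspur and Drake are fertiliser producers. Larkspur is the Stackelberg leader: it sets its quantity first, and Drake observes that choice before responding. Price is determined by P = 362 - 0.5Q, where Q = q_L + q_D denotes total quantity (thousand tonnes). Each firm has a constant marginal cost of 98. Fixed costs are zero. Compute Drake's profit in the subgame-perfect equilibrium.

8712

The follower Drake best-responds to any q_L: π_D = (362 - 0.5Q)q_D - 98q_D.
Follower FOC: 264 - (1/2)q_L - q_D = 0, so q_D(q_L) = (264 - (1/2)q_L).
Larkspur substitutes q_D(q_L) into its own profit: π_L = q_L(362 - (1/2)q_L - (264 - (1/2)q_L)/2) - 98q_L = (230 - (1/4)q_L)q_L - 98q_L.
Leader FOC: 132 - (1/2)q_L = 0, so q_L = 264.
Then q_D = (264 - (1/2)·264) = 132.
Price P = 362 - (1/2)·396 = 164.
Drake's profit: (164 - 98)·132 = 8712.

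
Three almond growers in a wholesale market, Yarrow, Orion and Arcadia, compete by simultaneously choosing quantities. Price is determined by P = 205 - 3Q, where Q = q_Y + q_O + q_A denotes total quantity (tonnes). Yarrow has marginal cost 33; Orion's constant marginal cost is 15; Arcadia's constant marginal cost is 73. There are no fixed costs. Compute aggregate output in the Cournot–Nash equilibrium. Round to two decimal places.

Yarrow's profit: π_Y = (205 - 3Q)q_Y - (33q_Y). Setting ∂π_Y/∂q_Y = 0: 172 - 6q_Y - 3(q_O + q_A) = 0.
Orion's profit: π_O = (205 - 3Q)q_O - (15q_O). Setting ∂π_O/∂q_O = 0: 190 - 6q_O - 3(q_Y + q_A) = 0.
Arcadia's profit: π_A = (205 - 3Q)q_A - (73q_A). Setting ∂π_A/∂q_A = 0: 132 - 6q_A - 3(q_Y + q_O) = 0.
Adding the 3 conditions: 494 − 6Q − 6Q = 0, i.e. Q = 247/6.
Back-substituting: q_Y = (172 − 247/2)/3 = 97/6, q_O = (190 − 247/2)/3 = 133/6, q_A = (132 − 247/2)/3 = 17/6.
Total output Q = 97/6 + 133/6 + 17/6 = 247/6.

41.17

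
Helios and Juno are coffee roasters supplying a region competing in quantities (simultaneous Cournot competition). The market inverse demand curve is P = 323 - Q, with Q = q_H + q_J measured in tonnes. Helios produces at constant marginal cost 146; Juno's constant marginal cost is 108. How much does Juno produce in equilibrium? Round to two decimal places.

84.33

Helios's profit: π_H = (323 - Q)q_H - (146q_H). Setting ∂π_H/∂q_H = 0: 177 - 2q_H - (q_J) = 0.
Juno's first-order condition: 215 - 2q_J - (q_H) = 0.
Rearranging gives the reaction functions q_H = (177 - q_J)/2 and q_J = (215 - q_H)/2.
Solving the pair: q_H = 139/3, q_J = 253/3.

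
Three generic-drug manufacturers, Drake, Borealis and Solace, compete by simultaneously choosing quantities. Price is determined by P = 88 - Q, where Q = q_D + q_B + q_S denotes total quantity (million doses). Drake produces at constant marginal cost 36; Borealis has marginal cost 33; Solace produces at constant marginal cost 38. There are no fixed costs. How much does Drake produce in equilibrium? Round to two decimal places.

Drake's profit: π_D = (88 - Q)q_D - (36q_D). Setting ∂π_D/∂q_D = 0: 52 - 2q_D - (q_B + q_S) = 0.
Borealis's first-order condition: 55 - 2q_B - (q_D + q_S) = 0.
Solace's first-order condition: 50 - 2q_S - (q_D + q_B) = 0.
Adding the 3 first-order conditions: 157 − 4Q = 0, so Q = 157/4.
Back-substituting: q_D = (52 − 157/4) = 51/4, q_B = (55 − 157/4) = 63/4, q_S = (50 − 157/4) = 43/4.

12.75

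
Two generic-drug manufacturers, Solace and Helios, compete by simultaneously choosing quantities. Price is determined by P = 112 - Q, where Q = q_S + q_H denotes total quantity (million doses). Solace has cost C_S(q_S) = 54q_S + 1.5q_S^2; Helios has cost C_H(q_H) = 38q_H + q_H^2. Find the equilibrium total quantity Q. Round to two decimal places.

24.74

Solace's profit: π_S = (112 - Q)q_S - (54q_S + (3/2)q_S²). Setting ∂π_S/∂q_S = 0: 58 - 5q_S - (q_H) = 0.
Helios's first-order condition: 74 - 4q_H - (q_S) = 0.
So q_S = (58 - q_H)/5 and q_H = (74 - q_S)/4.
Solving the pair: q_S = 158/19, q_H = 312/19.
Total output Q = 158/19 + 312/19 = 470/19.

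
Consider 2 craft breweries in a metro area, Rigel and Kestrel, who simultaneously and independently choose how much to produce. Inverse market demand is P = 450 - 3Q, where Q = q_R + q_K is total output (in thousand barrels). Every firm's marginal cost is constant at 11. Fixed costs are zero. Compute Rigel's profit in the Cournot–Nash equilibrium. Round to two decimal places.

7137.81

Each firm earns π_i = (450 - 3Q)q_i - 11q_i.
First-order condition (treating rivals' output as given): 439 - 6q_i - 3q_j = 0.
By symmetry each firm produces the same amount; substituting q_j = q_i yields q_i = 439/9.
Price P = 450 - 3·(878/9) = 472/3.
Rigel's profit: (472/3 - 11)·(439/9) = 7137.8148.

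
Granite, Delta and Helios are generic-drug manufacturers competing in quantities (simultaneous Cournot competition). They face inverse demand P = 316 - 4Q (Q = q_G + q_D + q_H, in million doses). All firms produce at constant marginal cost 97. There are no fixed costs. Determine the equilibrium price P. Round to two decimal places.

Each firm earns π_i = (316 - 4Q)q_i - 97q_i.
Setting ∂π_i/∂q_i = 0 with rivals' quantities fixed: 219 - 8q_i - 4·Σ_{j≠i} q_j = 0.
By symmetry each firm produces the same amount; substituting Σ_{j≠i} q_j = 2q_i yields q_i = 219/16.
Total output Q = 657/16, so price P = 316 - 4·(657/16) = 607/4.

151.75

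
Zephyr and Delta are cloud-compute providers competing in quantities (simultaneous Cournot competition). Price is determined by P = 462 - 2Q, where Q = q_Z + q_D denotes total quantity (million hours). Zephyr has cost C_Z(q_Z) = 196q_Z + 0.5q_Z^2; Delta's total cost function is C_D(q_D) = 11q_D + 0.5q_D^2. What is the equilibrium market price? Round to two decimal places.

257.14

Zephyr's profit: π_Z = (462 - 2Q)q_Z - (196q_Z + (1/2)q_Z²). Setting ∂π_Z/∂q_Z = 0: 266 - 5q_Z - 2(q_D) = 0.
Delta's first-order condition: 451 - 5q_D - 2(q_Z) = 0.
So q_Z = (266 - 2q_D)/5 and q_D = (451 - 2q_Z)/5.
Substituting one into the other gives q_Z = 428/21 and q_D = 1723/21.
Total output Q = 717/7, so price P = 462 - 2·(717/7) = 1800/7.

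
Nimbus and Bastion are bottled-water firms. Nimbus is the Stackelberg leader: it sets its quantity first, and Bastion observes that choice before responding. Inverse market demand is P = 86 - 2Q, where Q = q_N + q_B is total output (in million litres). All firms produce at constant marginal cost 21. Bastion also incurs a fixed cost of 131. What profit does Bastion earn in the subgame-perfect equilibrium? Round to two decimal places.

The follower Bastion best-responds to any q_N: π_B = (86 - 2Q)q_B - 21q_B.
Follower FOC: 65 - 2q_N - 4q_B = 0, so q_B(q_N) = (65 - 2q_N)/4.
The leader anticipates this reaction. Substituting into P = 86 - 2Q gives P = 107/2 - q_N, so π_N = (107/2 - q_N)q_N - 21q_N.
Maximising: ∂π_N/∂q_N = 65/2 - 2q_N = 0, giving q_N = 65/4.
Then q_B = (65 - 2·(65/4))/4 = 65/8.
Price P = 86 - 2·(195/8) = 149/4.
Bastion's profit: (149/4 - 21)·(65/8) - 131 = 33/32.

1.03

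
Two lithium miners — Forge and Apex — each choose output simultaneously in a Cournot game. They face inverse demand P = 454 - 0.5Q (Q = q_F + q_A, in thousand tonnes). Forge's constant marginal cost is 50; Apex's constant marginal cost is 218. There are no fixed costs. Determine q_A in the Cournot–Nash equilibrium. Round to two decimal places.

45.33

Forge's profit: π_F = (454 - 0.5Q)q_F - (50q_F). Setting ∂π_F/∂q_F = 0: 404 - q_F - (1/2)(q_A) = 0.
Apex's first-order condition: 236 - q_A - (1/2)(q_F) = 0.
Rearranging gives the reaction functions q_F = (404 - (1/2)q_A) and q_A = (236 - (1/2)q_F).
Substituting one into the other gives q_F = 1144/3 and q_A = 136/3.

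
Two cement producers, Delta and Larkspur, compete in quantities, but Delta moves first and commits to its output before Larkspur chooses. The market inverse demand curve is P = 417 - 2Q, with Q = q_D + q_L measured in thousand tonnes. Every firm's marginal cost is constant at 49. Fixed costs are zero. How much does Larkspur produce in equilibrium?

46

The follower Larkspur best-responds to any q_D: π_L = (417 - 2Q)q_L - 49q_L.
Follower FOC: 368 - 2q_D - 4q_L = 0, so q_L(q_D) = (368 - 2q_D)/4.
The leader anticipates this reaction. Substituting into P = 417 - 2Q gives P = 233 - q_D, so π_D = (233 - q_D)q_D - 49q_D.
The leader's first-order condition 184 - 2q_D = 0 yields q_D = 92.
Then q_L = (368 - 2·92)/4 = 46.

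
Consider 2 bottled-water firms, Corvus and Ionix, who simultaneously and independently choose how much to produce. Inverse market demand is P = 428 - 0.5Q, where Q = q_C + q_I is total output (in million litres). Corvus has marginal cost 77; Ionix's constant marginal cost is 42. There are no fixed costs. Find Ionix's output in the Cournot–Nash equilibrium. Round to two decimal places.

280.67

Corvus's profit: π_C = (428 - 0.5Q)q_C - (77q_C). Setting ∂π_C/∂q_C = 0: 351 - q_C - (1/2)(q_I) = 0.
Ionix's first-order condition: 386 - q_I - (1/2)(q_C) = 0.
So q_C = (351 - (1/2)q_I) and q_I = (386 - (1/2)q_C).
Substituting one into the other gives q_C = 632/3 and q_I = 842/3.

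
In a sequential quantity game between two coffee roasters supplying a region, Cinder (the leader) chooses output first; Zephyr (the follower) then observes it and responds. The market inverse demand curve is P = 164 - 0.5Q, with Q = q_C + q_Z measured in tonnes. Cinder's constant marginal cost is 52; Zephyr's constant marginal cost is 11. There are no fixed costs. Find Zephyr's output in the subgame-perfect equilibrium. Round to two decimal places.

Solve by backward induction. Given q_C, the follower Zephyr maximises π_Z = (164 - (1/2)q_C - (1/2)q_Z)q_Z - 11q_Z.
Follower FOC: 153 - (1/2)q_C - q_Z = 0, so q_Z(q_C) = (153 - (1/2)q_C).
The leader anticipates this reaction. Substituting into P = 164 - 0.5Q gives P = 175/2 - (1/4)q_C, so π_C = (175/2 - (1/4)q_C)q_C - 52q_C.
The leader's first-order condition 71/2 - (1/2)q_C = 0 yields q_C = 71.
Then q_Z = (153 - (1/2)·71) = 235/2.

117.50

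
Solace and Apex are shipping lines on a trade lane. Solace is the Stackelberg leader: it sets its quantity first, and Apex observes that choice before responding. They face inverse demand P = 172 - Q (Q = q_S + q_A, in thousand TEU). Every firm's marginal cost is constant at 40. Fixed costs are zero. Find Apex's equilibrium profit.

Solve by backward induction. Given q_S, the follower Apex maximises π_A = (172 - q_S - q_A)q_A - 40q_A.
Follower FOC: 132 - q_S - 2q_A = 0, so q_A(q_S) = (132 - q_S)/2.
The leader anticipates this reaction. Substituting into P = 172 - Q gives P = 106 - (1/2)q_S, so π_S = (106 - (1/2)q_S)q_S - 40q_S.
The leader's first-order condition 66 - q_S = 0 yields q_S = 66.
Then q_A = (132 - 66)/2 = 33.
Price P = 172 - 99 = 73.
Apex's profit: (73 - 40)·33 = 1089.

1089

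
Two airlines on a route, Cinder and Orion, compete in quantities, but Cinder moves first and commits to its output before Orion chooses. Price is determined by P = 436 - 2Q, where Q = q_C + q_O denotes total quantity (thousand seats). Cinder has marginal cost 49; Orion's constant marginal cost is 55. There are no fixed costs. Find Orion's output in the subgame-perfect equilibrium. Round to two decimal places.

46.13

The follower Orion best-responds to any q_C: π_O = (436 - 2Q)q_O - 55q_O.
∂π_O/∂q_O = 381 - 2q_C - 4q_O = 0 gives the reaction function q_O = (381 - 2q_C)/4.
Cinder substitutes q_O(q_C) into its own profit: π_C = q_C(436 - 2q_C - (381 - 2q_C)/2) - 49q_C = (491/2 - q_C)q_C - 49q_C.
The leader's first-order condition 393/2 - 2q_C = 0 yields q_C = 393/4.
Then q_O = (381 - 2·(393/4))/4 = 369/8.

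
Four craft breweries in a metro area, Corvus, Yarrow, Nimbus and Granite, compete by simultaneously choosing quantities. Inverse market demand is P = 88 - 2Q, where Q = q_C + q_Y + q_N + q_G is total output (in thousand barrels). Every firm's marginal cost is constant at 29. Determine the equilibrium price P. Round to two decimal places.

40.80

A representative firm's profit is π_i = q_i(88 - 2Q) - 29q_i.
First-order condition (treating rivals' output as given): 59 - 4q_i - 2·Σ_{j≠i} q_j = 0.
With identical firms every q_j equals q_i, so Σ_{j≠i} q_j = 3q_i and 59 = 10q_i, giving q_i = 59/10.
Total output Q = 118/5, so price P = 88 - 2·(118/5) = 204/5.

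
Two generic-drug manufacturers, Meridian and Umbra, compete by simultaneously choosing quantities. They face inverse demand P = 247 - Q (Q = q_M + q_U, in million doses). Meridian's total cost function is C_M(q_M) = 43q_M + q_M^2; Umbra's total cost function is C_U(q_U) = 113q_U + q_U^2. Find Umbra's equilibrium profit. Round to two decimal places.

Meridian's profit: π_M = (247 - Q)q_M - (43q_M + q_M²). Setting ∂π_M/∂q_M = 0: 204 - 4q_M - (q_U) = 0.
Umbra's first-order condition: 134 - 4q_U - (q_M) = 0.
Best responses: q_M = (204 - q_U)/4, q_U = (134 - q_M)/4.
Substituting one into the other gives q_M = 682/15 and q_U = 332/15.
Price P = 247 - 338/5 = 897/5.
Umbra's profit: (897/5)·(332/15) - 113·(332/15) - (332/15)² = 979.7689.

979.77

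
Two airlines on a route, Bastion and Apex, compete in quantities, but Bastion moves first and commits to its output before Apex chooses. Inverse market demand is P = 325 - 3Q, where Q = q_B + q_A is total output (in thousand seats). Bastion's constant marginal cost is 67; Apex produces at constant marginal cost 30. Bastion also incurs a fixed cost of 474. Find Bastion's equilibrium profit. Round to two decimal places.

1561.04

Solve by backward induction. Given q_B, the follower Apex maximises π_A = (325 - 3q_B - 3q_A)q_A - 30q_A.
∂π_A/∂q_A = 295 - 3q_B - 6q_A = 0 gives the reaction function q_A = (295 - 3q_B)/6.
Bastion substitutes q_A(q_B) into its own profit: π_B = q_B(325 - 3q_B - (295 - 3q_B)/2) - 67q_B = (355/2 - (3/2)q_B)q_B - 67q_B.
The leader's first-order condition 221/2 - 3q_B = 0 yields q_B = 221/6.
Then q_A = (295 - 3·(221/6))/6 = 123/4.
Price P = 325 - 3·(811/12) = 489/4.
Bastion's profit: (489/4 - 67)·(221/6) - 474 = 1561.0417.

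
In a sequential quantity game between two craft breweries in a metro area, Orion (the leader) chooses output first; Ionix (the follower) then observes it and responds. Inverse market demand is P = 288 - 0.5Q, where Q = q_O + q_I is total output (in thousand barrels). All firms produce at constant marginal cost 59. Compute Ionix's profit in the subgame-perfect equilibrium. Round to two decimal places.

The follower Ionix best-responds to any q_O: π_I = (288 - 0.5Q)q_I - 59q_I.
Setting the follower's marginal profit to zero, 229 - (1/2)q_O - q_I = 0, i.e. q_I = (229 - (1/2)q_O).
Orion substitutes q_I(q_O) into its own profit: π_O = q_O(288 - (1/2)q_O - (229 - (1/2)q_O)/2) - 59q_O = (347/2 - (1/4)q_O)q_O - 59q_O.
Maximising: ∂π_O/∂q_O = 229/2 - (1/2)q_O = 0, giving q_O = 229.
Then q_I = (229 - (1/2)·229) = 229/2.
Price P = 288 - (1/2)·(687/2) = 465/4.
Ionix's profit: (465/4 - 59)·(229/2) = 6555.1250.

6555.13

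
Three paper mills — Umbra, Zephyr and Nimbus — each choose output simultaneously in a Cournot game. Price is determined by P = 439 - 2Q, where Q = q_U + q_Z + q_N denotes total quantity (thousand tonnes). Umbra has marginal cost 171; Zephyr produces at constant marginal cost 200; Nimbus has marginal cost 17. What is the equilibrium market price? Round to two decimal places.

206.75

Umbra's profit: π_U = (439 - 2Q)q_U - (171q_U). Setting ∂π_U/∂q_U = 0: 268 - 4q_U - 2(q_Z + q_N) = 0.
Zephyr's profit: π_Z = (439 - 2Q)q_Z - (200q_Z). Setting ∂π_Z/∂q_Z = 0: 239 - 4q_Z - 2(q_U + q_N) = 0.
Nimbus's first-order condition: 422 - 4q_N - 2(q_U + q_Z) = 0.
Adding the 3 conditions: 929 − 4Q − 4Q = 0, i.e. Q = 929/8.
Back-substituting: q_U = (268 − 929/4)/2 = 143/8, q_Z = (239 − 929/4)/2 = 27/8, q_N = (422 − 929/4)/2 = 759/8.
Total output Q = 929/8, so price P = 439 - 2·(929/8) = 827/4.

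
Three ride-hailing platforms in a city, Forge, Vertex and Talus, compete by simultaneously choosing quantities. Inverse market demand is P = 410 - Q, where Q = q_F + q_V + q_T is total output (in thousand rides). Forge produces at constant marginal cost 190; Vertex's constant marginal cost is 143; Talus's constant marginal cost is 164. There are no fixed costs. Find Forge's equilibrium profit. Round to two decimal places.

1350.56

Forge's profit: π_F = (410 - Q)q_F - (190q_F). Setting ∂π_F/∂q_F = 0: 220 - 2q_F - (q_V + q_T) = 0.
Vertex's first-order condition: 267 - 2q_V - (q_F + q_T) = 0.
Talus's profit: π_T = (410 - Q)q_T - (164q_T). Setting ∂π_T/∂q_T = 0: 246 - 2q_T - (q_F + q_V) = 0.
Summing all 3 equations gives 733 − 4Q = 0, hence Q = 733/4.
Back-substituting: q_F = (220 − 733/4) = 147/4, q_V = (267 − 733/4) = 335/4, q_T = (246 − 733/4) = 251/4.
Price P = 410 - 733/4 = 907/4.
Forge's profit: (907/4 - 190)·(147/4) = 1350.5625.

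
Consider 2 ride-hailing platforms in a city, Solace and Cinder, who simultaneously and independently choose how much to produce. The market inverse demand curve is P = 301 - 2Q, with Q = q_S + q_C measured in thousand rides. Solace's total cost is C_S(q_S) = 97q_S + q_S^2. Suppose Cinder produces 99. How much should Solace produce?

With the rival's output fixed at 99, Solace's profit is π_S = (301 - 2·99 - 2q_S)q_S - (97q_S + q_S²) = (103 - 2q_S)q_S - (97q_S + q_S²).
∂π_S/∂q_S = 6 - 6q_S = 0, so q_S = 1.

1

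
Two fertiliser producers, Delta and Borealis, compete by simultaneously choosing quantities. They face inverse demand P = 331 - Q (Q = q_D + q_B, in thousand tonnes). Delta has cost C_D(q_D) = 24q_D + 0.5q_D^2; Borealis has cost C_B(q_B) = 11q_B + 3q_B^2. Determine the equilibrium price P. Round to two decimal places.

Delta's profit: π_D = (331 - Q)q_D - (24q_D + (1/2)q_D²). Setting ∂π_D/∂q_D = 0: 307 - 3q_D - (q_B) = 0.
Borealis's first-order condition: 320 - 8q_B - (q_D) = 0.
So q_D = (307 - q_B)/3 and q_B = (320 - q_D)/8.
Solving the pair: q_D = 92.8696, q_B = 653/23.
Total output Q = 121.2609, so price P = 331 - 121.2609 = 209.7391.

209.74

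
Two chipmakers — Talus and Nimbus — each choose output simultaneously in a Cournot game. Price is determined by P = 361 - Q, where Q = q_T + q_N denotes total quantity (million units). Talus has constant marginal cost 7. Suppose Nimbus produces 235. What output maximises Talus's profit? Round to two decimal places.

With the rival's output fixed at 235, Talus's profit is π_T = (361 - 235 - q_T)q_T - (7q_T) = (126 - q_T)q_T - (7q_T).
∂π_T/∂q_T = 119 - 2q_T = 0, so q_T = 119/2.

59.50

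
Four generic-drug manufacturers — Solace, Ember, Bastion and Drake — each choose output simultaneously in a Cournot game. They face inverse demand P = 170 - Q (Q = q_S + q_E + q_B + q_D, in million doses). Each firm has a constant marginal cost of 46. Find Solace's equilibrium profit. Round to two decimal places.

A representative firm's profit is π_i = q_i(170 - Q) - 46q_i.
First-order condition (treating rivals' output as given): 124 - 2q_i - Σ_{j≠i} q_j = 0.
By symmetry each firm produces the same amount; substituting Σ_{j≠i} q_j = 3q_i yields q_i = 124/5.
Price P = 170 - 496/5 = 354/5.
Solace's profit: (354/5 - 46)·(124/5) = 615.0400.

615.04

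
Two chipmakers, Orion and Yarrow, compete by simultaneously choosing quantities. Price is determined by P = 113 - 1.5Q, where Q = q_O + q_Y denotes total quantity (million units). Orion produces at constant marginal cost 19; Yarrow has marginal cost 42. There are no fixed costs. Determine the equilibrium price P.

Orion's profit: π_O = (113 - 1.5Q)q_O - (19q_O). Setting ∂π_O/∂q_O = 0: 94 - 3q_O - (3/2)(q_Y) = 0.
Yarrow's profit: π_Y = (113 - 1.5Q)q_Y - (42q_Y). Setting ∂π_Y/∂q_Y = 0: 71 - 3q_Y - (3/2)(q_O) = 0.
So q_O = (94 - (3/2)q_Y)/3 and q_Y = (71 - (3/2)q_O)/3.
Solving the pair: q_O = 26, q_Y = 32/3.
Total output Q = 110/3, so price P = 113 - (3/2)·(110/3) = 58.

58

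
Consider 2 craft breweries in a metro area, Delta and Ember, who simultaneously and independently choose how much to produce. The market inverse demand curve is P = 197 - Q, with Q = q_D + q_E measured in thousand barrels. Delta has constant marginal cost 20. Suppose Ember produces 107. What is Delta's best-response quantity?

With the rival's output fixed at 107, Delta's profit is π_D = (197 - 107 - q_D)q_D - (20q_D) = (90 - q_D)q_D - (20q_D).
∂π_D/∂q_D = 70 - 2q_D = 0, so q_D = 35.

35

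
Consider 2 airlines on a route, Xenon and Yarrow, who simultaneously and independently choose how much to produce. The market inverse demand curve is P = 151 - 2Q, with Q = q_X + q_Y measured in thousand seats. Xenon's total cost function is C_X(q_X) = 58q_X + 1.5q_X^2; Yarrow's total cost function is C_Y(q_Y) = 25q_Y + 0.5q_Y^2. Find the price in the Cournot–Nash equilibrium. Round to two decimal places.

Xenon's profit: π_X = (151 - 2Q)q_X - (58q_X + (3/2)q_X²). Setting ∂π_X/∂q_X = 0: 93 - 7q_X - 2(q_Y) = 0.
Yarrow's first-order condition: 126 - 5q_Y - 2(q_X) = 0.
Rearranging gives the reaction functions q_X = (93 - 2q_Y)/7 and q_Y = (126 - 2q_X)/5.
Substituting one into the other gives q_X = 213/31 and q_Y = 696/31.
Total output Q = 909/31, so price P = 151 - 2·(909/31) = 92.3548.

92.35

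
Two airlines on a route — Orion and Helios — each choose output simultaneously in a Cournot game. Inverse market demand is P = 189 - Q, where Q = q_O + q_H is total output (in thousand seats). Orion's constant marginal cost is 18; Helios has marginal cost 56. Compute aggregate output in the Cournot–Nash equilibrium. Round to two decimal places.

101.33

Orion's profit: π_O = (189 - Q)q_O - (18q_O). Setting ∂π_O/∂q_O = 0: 171 - 2q_O - (q_H) = 0.
Helios's first-order condition: 133 - 2q_H - (q_O) = 0.
Best responses: q_O = (171 - q_H)/2, q_H = (133 - q_O)/2.
Substituting one into the other gives q_O = 209/3 and q_H = 95/3.
Total output Q = 209/3 + 95/3 = 304/3.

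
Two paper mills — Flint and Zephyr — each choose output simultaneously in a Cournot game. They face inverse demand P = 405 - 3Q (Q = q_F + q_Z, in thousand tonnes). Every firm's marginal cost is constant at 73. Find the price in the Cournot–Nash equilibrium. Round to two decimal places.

183.67

Each firm earns π_i = (405 - 3Q)q_i - 73q_i.
First-order condition (treating rivals' output as given): 332 - 6q_i - 3q_j = 0.
With identical firms every q_j equals q_i, so q_j = q_i and 332 = 9q_i, giving q_i = 332/9.
Total output Q = 664/9, so price P = 405 - 3·(664/9) = 551/3.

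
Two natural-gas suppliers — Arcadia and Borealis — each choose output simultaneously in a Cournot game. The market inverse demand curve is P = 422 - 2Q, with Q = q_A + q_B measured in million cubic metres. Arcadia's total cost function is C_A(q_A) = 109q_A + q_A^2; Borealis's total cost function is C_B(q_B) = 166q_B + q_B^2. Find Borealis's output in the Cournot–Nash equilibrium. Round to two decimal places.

28.44

Arcadia's profit: π_A = (422 - 2Q)q_A - (109q_A + q_A²). Setting ∂π_A/∂q_A = 0: 313 - 6q_A - 2(q_B) = 0.
Borealis's first-order condition: 256 - 6q_B - 2(q_A) = 0.
So q_A = (313 - 2q_B)/6 and q_B = (256 - 2q_A)/6.
Solving the pair: q_A = 683/16, q_B = 455/16.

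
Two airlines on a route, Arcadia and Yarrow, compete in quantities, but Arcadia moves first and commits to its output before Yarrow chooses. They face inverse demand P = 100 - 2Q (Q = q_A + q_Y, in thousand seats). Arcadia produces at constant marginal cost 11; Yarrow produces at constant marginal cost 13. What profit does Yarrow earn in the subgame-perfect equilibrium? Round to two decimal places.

The follower Yarrow best-responds to any q_A: π_Y = (100 - 2Q)q_Y - 13q_Y.
Follower FOC: 87 - 2q_A - 4q_Y = 0, so q_Y(q_A) = (87 - 2q_A)/4.
Arcadia substitutes q_Y(q_A) into its own profit: π_A = q_A(100 - 2q_A - (87 - 2q_A)/2) - 11q_A = (113/2 - q_A)q_A - 11q_A.
Leader FOC: 91/2 - 2q_A = 0, so q_A = 91/4.
Then q_Y = (87 - 2·(91/4))/4 = 83/8.
Price P = 100 - 2·(265/8) = 135/4.
Yarrow's profit: (135/4 - 13)·(83/8) = 215.2813.

215.28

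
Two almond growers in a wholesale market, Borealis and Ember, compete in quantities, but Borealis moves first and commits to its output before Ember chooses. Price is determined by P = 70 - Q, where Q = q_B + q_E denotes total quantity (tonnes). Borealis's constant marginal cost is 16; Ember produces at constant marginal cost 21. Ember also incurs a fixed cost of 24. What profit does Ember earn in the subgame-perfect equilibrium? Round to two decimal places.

Solve by backward induction. Given q_B, the follower Ember maximises π_E = (70 - q_B - q_E)q_E - 21q_E.
∂π_E/∂q_E = 49 - q_B - 2q_E = 0 gives the reaction function q_E = (49 - q_B)/2.
Borealis substitutes q_E(q_B) into its own profit: π_B = q_B(70 - q_B - (49 - q_B)/2) - 16q_B = (91/2 - (1/2)q_B)q_B - 16q_B.
Leader FOC: 59/2 - q_B = 0, so q_B = 59/2.
Then q_E = (49 - 59/2)/2 = 39/4.
Price P = 70 - 157/4 = 123/4.
Ember's profit: (123/4 - 21)·(39/4) - 24 = 1137/16.

71.06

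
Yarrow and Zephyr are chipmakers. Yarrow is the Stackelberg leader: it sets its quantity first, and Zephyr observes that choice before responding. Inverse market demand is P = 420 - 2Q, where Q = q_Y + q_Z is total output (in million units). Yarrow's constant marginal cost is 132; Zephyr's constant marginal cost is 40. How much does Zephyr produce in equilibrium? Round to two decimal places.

70.50

Solve by backward induction. Given q_Y, the follower Zephyr maximises π_Z = (420 - 2q_Y - 2q_Z)q_Z - 40q_Z.
Setting the follower's marginal profit to zero, 380 - 2q_Y - 4q_Z = 0, i.e. q_Z = (380 - 2q_Y)/4.
Yarrow substitutes q_Z(q_Y) into its own profit: π_Y = q_Y(420 - 2q_Y - (380 - 2q_Y)/2) - 132q_Y = (230 - q_Y)q_Y - 132q_Y.
Leader FOC: 98 - 2q_Y = 0, so q_Y = 49.
Then q_Z = (380 - 2·49)/4 = 141/2.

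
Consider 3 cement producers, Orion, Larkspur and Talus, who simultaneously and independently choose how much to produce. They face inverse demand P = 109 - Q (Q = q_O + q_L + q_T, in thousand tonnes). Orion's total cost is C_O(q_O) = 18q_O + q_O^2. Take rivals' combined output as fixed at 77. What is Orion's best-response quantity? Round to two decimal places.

With rivals' combined output fixed at 77, Orion's profit is π_O = (109 - 77 - q_O)q_O - (18q_O + q_O²) = (32 - q_O)q_O - (18q_O + q_O²).
∂π_O/∂q_O = 14 - 4q_O = 0, so q_O = 7/2.

3.50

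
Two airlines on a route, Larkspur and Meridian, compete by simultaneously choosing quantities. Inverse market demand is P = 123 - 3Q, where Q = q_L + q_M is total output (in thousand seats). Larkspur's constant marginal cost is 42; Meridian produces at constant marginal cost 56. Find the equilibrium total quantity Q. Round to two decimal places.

Larkspur's profit: π_L = (123 - 3Q)q_L - (42q_L). Setting ∂π_L/∂q_L = 0: 81 - 6q_L - 3(q_M) = 0.
Meridian's first-order condition: 67 - 6q_M - 3(q_L) = 0.
So q_L = (81 - 3q_M)/6 and q_M = (67 - 3q_L)/6.
Substituting one into the other gives q_L = 95/9 and q_M = 53/9.
Total output Q = 95/9 + 53/9 = 148/9.

16.44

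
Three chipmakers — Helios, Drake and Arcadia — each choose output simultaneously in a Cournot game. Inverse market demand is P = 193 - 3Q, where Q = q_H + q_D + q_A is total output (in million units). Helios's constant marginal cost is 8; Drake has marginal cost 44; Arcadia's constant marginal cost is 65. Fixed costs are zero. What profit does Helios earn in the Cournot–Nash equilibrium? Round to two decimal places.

Helios's profit: π_H = (193 - 3Q)q_H - (8q_H). Setting ∂π_H/∂q_H = 0: 185 - 6q_H - 3(q_D + q_A) = 0.
Drake's first-order condition: 149 - 6q_D - 3(q_H + q_A) = 0.
Arcadia's first-order condition: 128 - 6q_A - 3(q_H + q_D) = 0.
Adding the 3 first-order conditions: 462 − 12Q = 0, so Q = 77/2.
Back-substituting: q_H = (185 − 231/2)/3 = 139/6, q_D = (149 − 231/2)/3 = 67/6, q_A = (128 − 231/2)/3 = 25/6.
Price P = 193 - 3·(77/2) = 155/2.
Helios's profit: (155/2 - 8)·(139/6) = 1610.0833.

1610.08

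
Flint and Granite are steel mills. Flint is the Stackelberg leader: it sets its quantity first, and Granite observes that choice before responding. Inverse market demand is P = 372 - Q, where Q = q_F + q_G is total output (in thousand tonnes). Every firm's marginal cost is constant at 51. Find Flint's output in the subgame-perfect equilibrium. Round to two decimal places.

160.50

The follower Granite best-responds to any q_F: π_G = (372 - Q)q_G - 51q_G.
Follower FOC: 321 - q_F - 2q_G = 0, so q_G(q_F) = (321 - q_F)/2.
Flint substitutes q_G(q_F) into its own profit: π_F = q_F(372 - q_F - (321 - q_F)/2) - 51q_F = (423/2 - (1/2)q_F)q_F - 51q_F.
Maximising: ∂π_F/∂q_F = 321/2 - q_F = 0, giving q_F = 321/2.
Then q_G = (321 - 321/2)/2 = 321/4.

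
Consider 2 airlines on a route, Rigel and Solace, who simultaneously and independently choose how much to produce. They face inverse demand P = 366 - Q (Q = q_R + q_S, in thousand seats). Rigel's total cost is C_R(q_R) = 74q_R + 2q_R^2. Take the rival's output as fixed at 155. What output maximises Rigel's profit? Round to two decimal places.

With the rival's output fixed at 155, Rigel's profit is π_R = (366 - 155 - q_R)q_R - (74q_R + 2q_R²) = (211 - q_R)q_R - (74q_R + 2q_R²).
∂π_R/∂q_R = 137 - 6q_R = 0, so q_R = 137/6.

22.83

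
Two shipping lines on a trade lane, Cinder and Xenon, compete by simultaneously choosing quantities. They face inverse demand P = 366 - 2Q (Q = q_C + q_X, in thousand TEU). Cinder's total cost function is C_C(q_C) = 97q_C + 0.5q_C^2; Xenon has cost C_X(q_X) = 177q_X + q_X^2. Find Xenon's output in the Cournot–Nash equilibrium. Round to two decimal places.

15.65

Cinder's profit: π_C = (366 - 2Q)q_C - (97q_C + (1/2)q_C²). Setting ∂π_C/∂q_C = 0: 269 - 5q_C - 2(q_X) = 0.
Xenon's profit: π_X = (366 - 2Q)q_X - (177q_X + q_X²). Setting ∂π_X/∂q_X = 0: 189 - 6q_X - 2(q_C) = 0.
Best responses: q_C = (269 - 2q_X)/5, q_X = (189 - 2q_C)/6.
Solving the pair: q_C = 618/13, q_X = 407/26.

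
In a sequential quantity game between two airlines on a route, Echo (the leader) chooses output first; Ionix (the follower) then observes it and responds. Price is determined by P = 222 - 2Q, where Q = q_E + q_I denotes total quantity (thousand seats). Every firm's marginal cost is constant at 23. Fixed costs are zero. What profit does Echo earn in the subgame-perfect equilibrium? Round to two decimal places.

2475.06

Solve by backward induction. Given q_E, the follower Ionix maximises π_I = (222 - 2q_E - 2q_I)q_I - 23q_I.
Setting the follower's marginal profit to zero, 199 - 2q_E - 4q_I = 0, i.e. q_I = (199 - 2q_E)/4.
The leader anticipates this reaction. Substituting into P = 222 - 2Q gives P = 245/2 - q_E, so π_E = (245/2 - q_E)q_E - 23q_E.
The leader's first-order condition 199/2 - 2q_E = 0 yields q_E = 199/4.
Then q_I = (199 - 2·(199/4))/4 = 199/8.
Price P = 222 - 2·(597/8) = 291/4.
Echo's profit: (291/4 - 23)·(199/4) = 2475.0625.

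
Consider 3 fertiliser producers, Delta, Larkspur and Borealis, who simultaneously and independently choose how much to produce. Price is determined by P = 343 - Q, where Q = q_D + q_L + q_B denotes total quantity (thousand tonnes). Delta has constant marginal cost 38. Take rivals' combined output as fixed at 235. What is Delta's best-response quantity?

With rivals' combined output fixed at 235, Delta's profit is π_D = (343 - 235 - q_D)q_D - (38q_D) = (108 - q_D)q_D - (38q_D).
∂π_D/∂q_D = 70 - 2q_D = 0, so q_D = 35.

35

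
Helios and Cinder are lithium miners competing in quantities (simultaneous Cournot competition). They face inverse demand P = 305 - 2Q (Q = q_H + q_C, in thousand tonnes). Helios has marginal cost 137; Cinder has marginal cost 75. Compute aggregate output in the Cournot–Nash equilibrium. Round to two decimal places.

66.33

Helios's profit: π_H = (305 - 2Q)q_H - (137q_H). Setting ∂π_H/∂q_H = 0: 168 - 4q_H - 2(q_C) = 0.
Cinder's profit: π_C = (305 - 2Q)q_C - (75q_C). Setting ∂π_C/∂q_C = 0: 230 - 4q_C - 2(q_H) = 0.
So q_H = (168 - 2q_C)/4 and q_C = (230 - 2q_H)/4.
Substituting one into the other gives q_H = 53/3 and q_C = 146/3.
Total output Q = 53/3 + 146/3 = 199/3.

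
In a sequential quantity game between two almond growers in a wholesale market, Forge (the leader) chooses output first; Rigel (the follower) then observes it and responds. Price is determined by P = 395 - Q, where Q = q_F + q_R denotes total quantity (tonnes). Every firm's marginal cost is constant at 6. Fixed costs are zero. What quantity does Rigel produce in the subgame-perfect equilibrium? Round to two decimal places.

97.25

Solve by backward induction. Given q_F, the follower Rigel maximises π_R = (395 - q_F - q_R)q_R - 6q_R.
Setting the follower's marginal profit to zero, 389 - q_F - 2q_R = 0, i.e. q_R = (389 - q_F)/2.
Forge substitutes q_R(q_F) into its own profit: π_F = q_F(395 - q_F - (389 - q_F)/2) - 6q_F = (401/2 - (1/2)q_F)q_F - 6q_F.
The leader's first-order condition 389/2 - q_F = 0 yields q_F = 389/2.
Then q_R = (389 - 389/2)/2 = 389/4.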